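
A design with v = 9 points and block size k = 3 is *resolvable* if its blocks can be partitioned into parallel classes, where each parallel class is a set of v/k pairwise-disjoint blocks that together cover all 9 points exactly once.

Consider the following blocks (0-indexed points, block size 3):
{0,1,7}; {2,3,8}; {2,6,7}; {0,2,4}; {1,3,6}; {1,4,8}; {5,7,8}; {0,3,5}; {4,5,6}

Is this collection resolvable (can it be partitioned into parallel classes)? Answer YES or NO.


v = 9, block size k = 3, number of blocks = 9.
For resolvability, blocks must partition into parallel classes of size v/k = 3.
Total blocks must therefore be a multiple of 3: 9 = 3·3 + 0 ⇒ divisible ✓.
Greedy packing gives 3 candidate class(es). Each should be a full parallel class (size 3, covers all 9 points).
  Class 1 (3 blocks): {0,1,7}; {2,3,8}; {4,5,6}. Points covered: [0, 1, 2, 3, 4, 5, 6, 7, 8].
  Class 2 (3 blocks): {2,6,7}; {1,4,8}; {0,3,5}. Points covered: [0, 1, 2, 3, 4, 5, 6, 7, 8].
  Class 3 (3 blocks): {0,2,4}; {1,3,6}; {5,7,8}. Points covered: [0, 1, 2, 3, 4, 5, 6, 7, 8].
All classes full (size 3)? YES. All classes cover every point? YES.
Resolvable? YES.

YES


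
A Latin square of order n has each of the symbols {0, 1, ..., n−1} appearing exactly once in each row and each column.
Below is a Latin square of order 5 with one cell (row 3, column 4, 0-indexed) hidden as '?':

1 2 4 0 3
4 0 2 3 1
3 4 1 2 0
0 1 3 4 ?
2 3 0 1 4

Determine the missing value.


Row 3 contains symbols [0, 1, 3, 4] — missing [2].
Column 4 contains symbols [0, 1, 3, 4] — missing [2].
The missing symbol must appear in both missing sets; intersection = [2].
Therefore the hidden value is 2.

Missing value = 2.


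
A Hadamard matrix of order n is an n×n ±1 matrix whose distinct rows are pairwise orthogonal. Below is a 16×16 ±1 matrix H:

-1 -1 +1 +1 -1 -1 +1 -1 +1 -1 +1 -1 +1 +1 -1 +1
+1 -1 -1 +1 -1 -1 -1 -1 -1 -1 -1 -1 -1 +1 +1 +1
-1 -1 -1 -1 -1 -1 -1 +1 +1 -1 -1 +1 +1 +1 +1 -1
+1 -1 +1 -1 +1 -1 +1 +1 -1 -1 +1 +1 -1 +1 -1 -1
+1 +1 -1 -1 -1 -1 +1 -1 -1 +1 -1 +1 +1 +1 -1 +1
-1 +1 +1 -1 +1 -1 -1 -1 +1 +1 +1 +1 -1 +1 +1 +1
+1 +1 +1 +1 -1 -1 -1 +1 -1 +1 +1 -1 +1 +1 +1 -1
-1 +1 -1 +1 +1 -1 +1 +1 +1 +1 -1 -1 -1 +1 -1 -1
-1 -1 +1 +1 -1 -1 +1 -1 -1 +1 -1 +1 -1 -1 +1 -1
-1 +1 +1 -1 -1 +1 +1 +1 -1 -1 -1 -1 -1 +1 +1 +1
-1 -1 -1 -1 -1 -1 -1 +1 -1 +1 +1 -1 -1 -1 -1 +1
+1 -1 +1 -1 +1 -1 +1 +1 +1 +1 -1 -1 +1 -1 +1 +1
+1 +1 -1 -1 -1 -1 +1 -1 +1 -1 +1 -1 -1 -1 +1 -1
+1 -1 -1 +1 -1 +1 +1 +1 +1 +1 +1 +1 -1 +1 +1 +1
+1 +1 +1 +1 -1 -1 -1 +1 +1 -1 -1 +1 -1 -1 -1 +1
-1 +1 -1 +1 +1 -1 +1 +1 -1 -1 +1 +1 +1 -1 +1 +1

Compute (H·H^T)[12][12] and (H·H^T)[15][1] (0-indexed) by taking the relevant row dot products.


Row 1 of H: [1, -1, -1, 1, -1, -1, -1, -1, -1, -1, -1, -1, -1, 1, 1, 1].
Row 12 of H: [1, 1, -1, -1, -1, -1, 1, -1, 1, -1, 1, -1, -1, -1, 1, -1].
Row 15 of H: [-1, 1, -1, 1, 1, -1, 1, 1, -1, -1, 1, 1, 1, -1, 1, 1].
(H·H^T)[12][12] = Σ_j H[12][j]·H[12][j] = (1)² + (1)² + (-1)² + (-1)² + (-1)² + (-1)² + (1)² + (-1)² + (1)² + (-1)² + (1)² + (-1)² + (-1)² + (-1)² + (1)² + (-1)² = 1 + 1 + 1 + 1 + 1 + 1 + 1 + 1 + 1 + 1 + 1 + 1 + 1 + 1 + 1 + 1 = 16.
(H·H^T)[15][1] = Σ_j H[15][j]·H[1][j] = (-1)·(1) + (1)·(-1) + (-1)·(-1) + (1)·(1) + (1)·(-1) + (-1)·(-1) + (1)·(-1) + (1)·(-1) + (-1)·(-1) + (-1)·(-1) + (1)·(-1) + (1)·(-1) + (1)·(-1) + (-1)·(1) + (1)·(1) + (1)·(1) = -1 + -1 + 1 + 1 + -1 + 1 + -1 + -1 + 1 + 1 + -1 + -1 + -1 + -1 + 1 + 1 = -2.
Rows 15 and 1 are not orthogonal (dot product = -2 ≠ 0), so H is not a Hadamard matrix.

(12,12) entry = 16; (15,1) entry = -2.


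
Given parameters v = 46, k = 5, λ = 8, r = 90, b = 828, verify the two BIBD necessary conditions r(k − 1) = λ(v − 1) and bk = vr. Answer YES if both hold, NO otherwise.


Condition (i): r(k − 1) = 90·4 = 360; λ(v − 1) = 8·45 = 360. Match? YES.
Condition (ii): bk = 828·5 = 4140; vr = 46·90 = 4140. Match? YES.
Both conditions hold? YES.

YES


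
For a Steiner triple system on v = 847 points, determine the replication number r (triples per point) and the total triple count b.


An STS(v) is a 2-(v, 3, 1) BIBD: block size k = 3, λ = 1.
Replication: r(k − 1) = λ(v − 1) ⇒ r·2 = 847 − 1 = 846 ⇒ r = 423.
Block count: bk = vr ⇒ b·3 = 847·423 = 358281 ⇒ b = 119427.

r = 423, b = 119427.


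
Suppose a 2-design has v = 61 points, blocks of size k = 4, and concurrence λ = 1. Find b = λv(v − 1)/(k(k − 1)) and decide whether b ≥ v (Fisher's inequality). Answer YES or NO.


r = λ(v − 1)/(k − 1) = 1·60/3 = 20.
b = vr/k = 61·20/4 = 305.
Fisher's inequality: b ≥ v ⇔ 305 ≥ 61? YES.

YES


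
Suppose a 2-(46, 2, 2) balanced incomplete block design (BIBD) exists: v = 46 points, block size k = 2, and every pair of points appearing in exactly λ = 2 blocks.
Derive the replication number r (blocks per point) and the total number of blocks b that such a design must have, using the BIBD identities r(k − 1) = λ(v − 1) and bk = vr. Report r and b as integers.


Any 2-(v, k, λ) BIBD satisfies two necessary conditions:
  (i)  Each point sits in r blocks, and counting incidences through any fixed point gives r(k − 1) = λ(v − 1), so r = λ(v − 1)/(k − 1).
  (ii) Total incidences bk = vr, so b = vr/k.
Step 1: r = λ(v − 1)/(k − 1) = 2·(46 − 1)/(2 − 1) = 2·45/1 = 90/1 = 90.
Step 2: b = vr/k = 46·90/2 = 4140/2 = 2070.
Check integrality: r = 90 ∈ Z ✓, b = 2070 ∈ Z ✓.
(These identities are necessary conditions: they determine r and b for any design with these parameters, but do not by themselves prove that one exists.)

r = 90, b = 2070.


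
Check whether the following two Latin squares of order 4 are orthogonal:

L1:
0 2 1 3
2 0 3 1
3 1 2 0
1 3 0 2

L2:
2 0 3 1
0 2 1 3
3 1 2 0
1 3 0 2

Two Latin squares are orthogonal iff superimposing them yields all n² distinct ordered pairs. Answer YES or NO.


Form the n² = 16 superimposed pairs (L1[i][j], L2[i][j]), row by row (rows and columns indexed from 0):
row 0: (0,2) (2,0) (1,3) (3,1)
row 1: (2,0) (0,2) (3,1) (1,3)
row 2: (3,3) (1,1) (2,2) (0,0)
row 3: (1,1) (3,3) (0,0) (2,2)
Orthogonality requires all 16 pairs distinct.
But the pair (2,0) repeats: cell (0,1) has L1 = 2, L2 = 0, and cell (1,0) has L1 = 2, L2 = 0.
A repeated pair means some other pair never occurs (only 8 distinct pairs out of 16), so the squares are not orthogonal.
Conclusion: NO.

NO


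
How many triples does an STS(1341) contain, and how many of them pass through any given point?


An STS(v) is a 2-(v, 3, 1) BIBD: block size k = 3, λ = 1.
Replication: r(k − 1) = λ(v − 1) ⇒ r·2 = 1341 − 1 = 1340 ⇒ r = 670.
Block count: bk = vr ⇒ b·3 = 1341·670 = 898470 ⇒ b = 299490.
(Check via b = v(v − 1)/6 = 1341·1340/6 = 1796940/6 = 299490.)

r = 670, b = 299490.


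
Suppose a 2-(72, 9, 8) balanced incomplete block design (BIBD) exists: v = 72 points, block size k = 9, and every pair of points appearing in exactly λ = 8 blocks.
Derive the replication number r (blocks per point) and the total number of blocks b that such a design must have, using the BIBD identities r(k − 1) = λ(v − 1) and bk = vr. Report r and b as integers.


Any 2-(v, k, λ) BIBD satisfies two necessary conditions:
  (i)  Each point sits in r blocks, and counting incidences through any fixed point gives r(k − 1) = λ(v − 1), so r = λ(v − 1)/(k − 1).
  (ii) Total incidences bk = vr, so b = vr/k.
Step 1: r = λ(v − 1)/(k − 1) = 8·(72 − 1)/(9 − 1) = 8·71/8 = 568/8 = 71.
Step 2: b = vr/k = 72·71/9 = 5112/9 = 568.
Check integrality: r = 71 ∈ Z ✓, b = 568 ∈ Z ✓.
(These identities are necessary conditions: they determine r and b for any design with these parameters, but do not by themselves prove that one exists.)

r = 71, b = 568.


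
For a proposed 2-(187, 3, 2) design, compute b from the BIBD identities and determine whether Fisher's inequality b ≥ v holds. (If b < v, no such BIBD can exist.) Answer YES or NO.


b = λv(v − 1)/(k(k − 1)) = 2·187·186/(3·2) = 69564/6 = 11594.
Compare with v = 187: b ≥ v, so Fisher's inequality holds.

YES


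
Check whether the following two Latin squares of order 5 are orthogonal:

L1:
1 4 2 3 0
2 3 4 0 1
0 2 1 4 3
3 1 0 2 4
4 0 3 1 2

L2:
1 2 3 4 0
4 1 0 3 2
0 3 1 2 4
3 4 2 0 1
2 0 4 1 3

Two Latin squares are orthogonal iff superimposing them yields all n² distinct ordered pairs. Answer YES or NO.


Form the n² = 25 superimposed pairs (L1[i][j], L2[i][j]), row by row (rows and columns indexed from 0):
row 0: (1,1) (4,2) (2,3) (3,4) (0,0)
row 1: (2,4) (3,1) (4,0) (0,3) (1,2)
row 2: (0,0) (2,3) (1,1) (4,2) (3,4)
row 3: (3,3) (1,4) (0,2) (2,0) (4,1)
row 4: (4,2) (0,0) (3,4) (1,1) (2,3)
Orthogonality requires all 25 pairs distinct.
But the pair (0,0) repeats: cell (0,4) has L1 = 0, L2 = 0, and cell (2,0) has L1 = 0, L2 = 0.
A repeated pair means some other pair never occurs (only 15 distinct pairs out of 25), so the squares are not orthogonal.
Conclusion: NO.

NO


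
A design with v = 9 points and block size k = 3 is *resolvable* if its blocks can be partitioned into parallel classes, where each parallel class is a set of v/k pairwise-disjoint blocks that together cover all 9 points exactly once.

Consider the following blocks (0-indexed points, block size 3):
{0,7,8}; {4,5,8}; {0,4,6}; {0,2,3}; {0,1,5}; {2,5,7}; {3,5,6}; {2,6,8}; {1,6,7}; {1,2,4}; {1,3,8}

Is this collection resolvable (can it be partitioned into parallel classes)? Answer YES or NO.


v = 9, block size k = 3, number of blocks = 11.
For resolvability, blocks must partition into parallel classes of size v/k = 3.
Total blocks must therefore be a multiple of 3: 11 = 3·3 + 2 ⇒ not divisible ✗.
Resolvable? NO.

NO


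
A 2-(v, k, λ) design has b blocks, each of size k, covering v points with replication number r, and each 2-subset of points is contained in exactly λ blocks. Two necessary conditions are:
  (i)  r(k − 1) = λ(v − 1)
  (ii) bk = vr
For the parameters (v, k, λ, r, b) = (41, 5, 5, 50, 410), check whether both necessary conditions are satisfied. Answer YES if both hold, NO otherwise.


Condition (i): r(k − 1) = 50·4 = 200; λ(v − 1) = 5·40 = 200. Match? YES.
Condition (ii): bk = 410·5 = 2050; vr = 41·50 = 2050. Match? YES.
Both conditions hold? YES.

YES


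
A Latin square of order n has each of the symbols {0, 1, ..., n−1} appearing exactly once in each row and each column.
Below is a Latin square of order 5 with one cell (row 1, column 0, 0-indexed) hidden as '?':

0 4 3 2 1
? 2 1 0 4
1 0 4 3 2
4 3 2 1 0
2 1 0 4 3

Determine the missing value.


Row 1 contains symbols [0, 1, 2, 4] — missing [3].
Column 0 contains symbols [0, 1, 2, 4] — missing [3].
The missing symbol must appear in both missing sets; intersection = [3].
Therefore the hidden value is 3.

Missing value = 3.


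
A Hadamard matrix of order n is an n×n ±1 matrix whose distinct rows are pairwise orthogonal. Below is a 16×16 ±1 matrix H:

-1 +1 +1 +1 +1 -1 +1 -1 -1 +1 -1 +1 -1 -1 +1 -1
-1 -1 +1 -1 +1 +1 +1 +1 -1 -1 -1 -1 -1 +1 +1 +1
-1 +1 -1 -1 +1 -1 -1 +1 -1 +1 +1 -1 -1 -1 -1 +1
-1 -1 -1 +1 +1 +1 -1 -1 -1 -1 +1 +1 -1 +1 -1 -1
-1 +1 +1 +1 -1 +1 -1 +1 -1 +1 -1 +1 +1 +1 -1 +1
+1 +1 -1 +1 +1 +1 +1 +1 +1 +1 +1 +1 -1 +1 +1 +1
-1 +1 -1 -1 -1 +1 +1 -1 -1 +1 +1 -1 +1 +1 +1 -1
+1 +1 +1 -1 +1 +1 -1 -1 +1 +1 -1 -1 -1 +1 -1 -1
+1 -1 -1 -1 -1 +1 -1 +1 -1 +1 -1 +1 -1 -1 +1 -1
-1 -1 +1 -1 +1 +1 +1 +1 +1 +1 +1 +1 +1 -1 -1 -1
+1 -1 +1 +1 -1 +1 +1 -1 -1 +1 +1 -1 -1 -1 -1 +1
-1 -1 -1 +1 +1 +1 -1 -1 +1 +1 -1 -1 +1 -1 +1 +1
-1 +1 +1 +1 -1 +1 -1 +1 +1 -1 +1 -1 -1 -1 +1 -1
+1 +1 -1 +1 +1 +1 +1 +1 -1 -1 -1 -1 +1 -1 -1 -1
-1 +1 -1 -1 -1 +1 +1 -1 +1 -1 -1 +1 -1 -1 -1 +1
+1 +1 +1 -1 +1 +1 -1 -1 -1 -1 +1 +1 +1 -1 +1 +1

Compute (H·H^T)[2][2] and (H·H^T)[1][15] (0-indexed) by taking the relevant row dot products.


Row 1 of H: [-1, -1, 1, -1, 1, 1, 1, 1, -1, -1, -1, -1, -1, 1, 1, 1].
Row 2 of H: [-1, 1, -1, -1, 1, -1, -1, 1, -1, 1, 1, -1, -1, -1, -1, 1].
Row 15 of H: [1, 1, 1, -1, 1, 1, -1, -1, -1, -1, 1, 1, 1, -1, 1, 1].
(H·H^T)[2][2] = Σ_j H[2][j]·H[2][j] = (-1)² + (1)² + (-1)² + (-1)² + (1)² + (-1)² + (-1)² + (1)² + (-1)² + (1)² + (1)² + (-1)² + (-1)² + (-1)² + (-1)² + (1)² = 1 + 1 + 1 + 1 + 1 + 1 + 1 + 1 + 1 + 1 + 1 + 1 + 1 + 1 + 1 + 1 = 16.
(H·H^T)[1][15] = Σ_j H[1][j]·H[15][j] = (-1)·(1) + (-1)·(1) + (1)·(1) + (-1)·(-1) + (1)·(1) + (1)·(1) + (1)·(-1) + (1)·(-1) + (-1)·(-1) + (-1)·(-1) + (-1)·(1) + (-1)·(1) + (-1)·(1) + (1)·(-1) + (1)·(1) + (1)·(1) = -1 + -1 + 1 + 1 + 1 + 1 + -1 + -1 + 1 + 1 + -1 + -1 + -1 + -1 + 1 + 1 = 0.
So rows 1 and 15 are orthogonal; the diagonal entry equals n = 16.

(2,2) entry = 16; (1,15) entry = 0.


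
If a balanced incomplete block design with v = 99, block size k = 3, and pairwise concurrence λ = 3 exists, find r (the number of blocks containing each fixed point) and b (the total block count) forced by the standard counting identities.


Any 2-(v, k, λ) BIBD satisfies two necessary conditions:
  (i)  Each point sits in r blocks, and counting incidences through any fixed point gives r(k − 1) = λ(v − 1), so r = λ(v − 1)/(k − 1).
  (ii) Total incidences bk = vr, so b = vr/k.
Step 1: r = λ(v − 1)/(k − 1) = 3·(99 − 1)/(3 − 1) = 3·98/2 = 294/2 = 147.
Step 2: b = vr/k = 99·147/3 = 14553/3 = 4851.
Check integrality: r = 147 ∈ Z ✓, b = 4851 ∈ Z ✓.
(These identities are necessary conditions: they determine r and b for any design with these parameters, but do not by themselves prove that one exists.)

r = 147, b = 4851.


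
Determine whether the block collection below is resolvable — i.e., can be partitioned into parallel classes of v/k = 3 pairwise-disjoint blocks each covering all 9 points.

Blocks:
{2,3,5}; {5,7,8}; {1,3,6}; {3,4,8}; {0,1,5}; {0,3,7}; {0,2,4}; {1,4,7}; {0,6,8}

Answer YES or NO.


v = 9, block size k = 3, number of blocks = 9.
For resolvability, blocks must partition into parallel classes of size v/k = 3.
Total blocks must therefore be a multiple of 3: 9 = 3·3 + 0 ⇒ divisible ✓.
Consider block {3,4,8}. The only other block(s) in the collection disjoint from it are {0,1,5} — just 1 block(s). Any parallel class containing {3,4,8} would need 2 other blocks each disjoint from it, so no parallel class of size 3 can contain {3,4,8}.
Since every block must belong to some parallel class in a resolution, the collection cannot be partitioned into parallel classes.
Resolvable? NO.

NO


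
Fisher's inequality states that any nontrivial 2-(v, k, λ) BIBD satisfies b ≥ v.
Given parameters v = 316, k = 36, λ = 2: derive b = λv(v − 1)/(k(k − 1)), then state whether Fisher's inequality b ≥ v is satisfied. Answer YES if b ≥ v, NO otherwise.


r = λ(v − 1)/(k − 1) = 2·315/35 = 18.
b = vr/k = 316·18/36 = 158.
Fisher's inequality: b ≥ v ⇔ 158 ≥ 316? NO.

NO


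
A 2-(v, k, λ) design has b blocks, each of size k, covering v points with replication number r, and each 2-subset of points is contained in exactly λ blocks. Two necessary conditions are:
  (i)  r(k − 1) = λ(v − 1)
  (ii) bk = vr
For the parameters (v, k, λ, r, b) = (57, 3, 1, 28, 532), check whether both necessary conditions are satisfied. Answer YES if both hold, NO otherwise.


Condition (i): r(k − 1) = 28·2 = 56; λ(v − 1) = 1·56 = 56. Match? YES.
Condition (ii): bk = 532·3 = 1596; vr = 57·28 = 1596. Match? YES.
Both conditions hold? YES.

YES


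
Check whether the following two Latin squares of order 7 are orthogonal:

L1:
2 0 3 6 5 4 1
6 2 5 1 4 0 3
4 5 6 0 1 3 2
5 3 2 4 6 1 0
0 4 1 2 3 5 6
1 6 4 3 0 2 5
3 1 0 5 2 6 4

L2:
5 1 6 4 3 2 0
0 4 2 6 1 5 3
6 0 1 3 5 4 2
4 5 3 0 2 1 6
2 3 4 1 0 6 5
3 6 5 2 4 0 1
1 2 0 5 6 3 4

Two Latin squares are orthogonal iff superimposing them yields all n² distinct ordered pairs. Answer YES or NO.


Form the n² = 49 superimposed pairs (L1[i][j], L2[i][j]), row by row (rows and columns indexed from 0):
row 0: (2,5) (0,1) (3,6) (6,4) (5,3) (4,2) (1,0)
row 1: (6,0) (2,4) (5,2) (1,6) (4,1) (0,5) (3,3)
row 2: (4,6) (5,0) (6,1) (0,3) (1,5) (3,4) (2,2)
row 3: (5,4) (3,5) (2,3) (4,0) (6,2) (1,1) (0,6)
row 4: (0,2) (4,3) (1,4) (2,1) (3,0) (5,6) (6,5)
row 5: (1,3) (6,6) (4,5) (3,2) (0,4) (2,0) (5,1)
row 6: (3,1) (1,2) (0,0) (5,5) (2,6) (6,3) (4,4)
Orthogonality requires all 49 pairs distinct.
Check by first coordinate: for each symbol s of L1, list the L2 entries in the n cells where L1 = s; they must all differ.
  L1 = 0: L2 entries (in reading order) 1, 5, 3, 6, 2, 4, 0 — all 7 distinct ✓
  L1 = 1: L2 entries (in reading order) 0, 6, 5, 1, 4, 3, 2 — all 7 distinct ✓
  L1 = 2: L2 entries (in reading order) 5, 4, 2, 3, 1, 0, 6 — all 7 distinct ✓
  L1 = 3: L2 entries (in reading order) 6, 3, 4, 5, 0, 2, 1 — all 7 distinct ✓
  L1 = 4: L2 entries (in reading order) 2, 1, 6, 0, 3, 5, 4 — all 7 distinct ✓
  L1 = 5: L2 entries (in reading order) 3, 2, 0, 4, 6, 1, 5 — all 7 distinct ✓
  L1 = 6: L2 entries (in reading order) 4, 0, 1, 2, 5, 6, 3 — all 7 distinct ✓
Every symbol of L1 meets every symbol of L2 exactly once, so all 49 pairs are distinct (49 of 49).
Conclusion: YES.

YES


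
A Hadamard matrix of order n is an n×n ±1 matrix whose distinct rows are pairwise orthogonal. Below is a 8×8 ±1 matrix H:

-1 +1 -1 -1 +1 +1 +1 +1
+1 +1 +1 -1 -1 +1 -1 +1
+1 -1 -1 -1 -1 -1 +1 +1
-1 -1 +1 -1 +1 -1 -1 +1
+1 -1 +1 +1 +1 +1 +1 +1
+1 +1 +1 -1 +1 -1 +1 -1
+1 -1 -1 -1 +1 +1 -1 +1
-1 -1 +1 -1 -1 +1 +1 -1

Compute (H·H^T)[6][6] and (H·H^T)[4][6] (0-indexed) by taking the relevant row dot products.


Row 4 of H: [1, -1, 1, 1, 1, 1, 1, 1].
Row 6 of H: [1, -1, -1, -1, 1, 1, -1, 1].
(H·H^T)[6][6] = Σ_j H[6][j]·H[6][j] = (1)² + (-1)² + (-1)² + (-1)² + (1)² + (1)² + (-1)² + (1)² = 1 + 1 + 1 + 1 + 1 + 1 + 1 + 1 = 8.
(H·H^T)[4][6] = Σ_j H[4][j]·H[6][j] = (1)·(1) + (-1)·(-1) + (1)·(-1) + (1)·(-1) + (1)·(1) + (1)·(1) + (1)·(-1) + (1)·(1) = 1 + 1 + -1 + -1 + 1 + 1 + -1 + 1 = 2.
Rows 4 and 6 are not orthogonal (dot product = 2 ≠ 0), so H is not a Hadamard matrix.

(6,6) entry = 8; (4,6) entry = 2.


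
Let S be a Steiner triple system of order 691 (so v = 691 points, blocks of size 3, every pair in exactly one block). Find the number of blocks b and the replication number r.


An STS(v) is a 2-(v, 3, 1) BIBD: block size k = 3, λ = 1.
Replication: r(k − 1) = λ(v − 1) ⇒ r·2 = 691 − 1 = 690 ⇒ r = 345.
Block count: b = v(v − 1)/6 = 691·690/6 = 476790/6 = 79465.
(Check via bk = vr: 79465·3 = 238395 = 691·345 = 238395 ✓.)

r = 345, b = 79465.


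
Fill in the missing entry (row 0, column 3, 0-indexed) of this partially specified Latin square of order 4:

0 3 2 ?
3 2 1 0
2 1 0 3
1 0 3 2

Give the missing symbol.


Row 0 contains symbols [0, 2, 3] — missing [1].
Column 3 contains symbols [0, 2, 3] — missing [1].
The missing symbol must appear in both missing sets; intersection = [1].
Therefore the hidden value is 1.

Missing value = 1.


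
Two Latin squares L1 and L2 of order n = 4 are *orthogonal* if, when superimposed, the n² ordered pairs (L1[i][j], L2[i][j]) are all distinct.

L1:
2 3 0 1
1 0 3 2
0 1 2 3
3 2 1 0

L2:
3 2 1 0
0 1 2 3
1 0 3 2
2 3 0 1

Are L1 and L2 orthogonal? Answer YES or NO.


Form the n² = 16 superimposed pairs (L1[i][j], L2[i][j]), row by row (rows and columns indexed from 0):
row 0: (2,3) (3,2) (0,1) (1,0)
row 1: (1,0) (0,1) (3,2) (2,3)
row 2: (0,1) (1,0) (2,3) (3,2)
row 3: (3,2) (2,3) (1,0) (0,1)
Orthogonality requires all 16 pairs distinct.
But the pair (1,0) repeats: cell (0,3) has L1 = 1, L2 = 0, and cell (1,0) has L1 = 1, L2 = 0.
A repeated pair means some other pair never occurs (only 4 distinct pairs out of 16), so the squares are not orthogonal.
Conclusion: NO.

NO


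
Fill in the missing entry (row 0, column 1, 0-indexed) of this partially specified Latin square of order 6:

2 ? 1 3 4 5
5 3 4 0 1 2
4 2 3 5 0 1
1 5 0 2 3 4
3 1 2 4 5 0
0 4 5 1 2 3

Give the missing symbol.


Row 0 contains symbols [1, 2, 3, 4, 5] — missing [0].
Column 1 contains symbols [1, 2, 3, 4, 5] — missing [0].
The missing symbol must appear in both missing sets; intersection = [0].
Therefore the hidden value is 0.

Missing value = 0.


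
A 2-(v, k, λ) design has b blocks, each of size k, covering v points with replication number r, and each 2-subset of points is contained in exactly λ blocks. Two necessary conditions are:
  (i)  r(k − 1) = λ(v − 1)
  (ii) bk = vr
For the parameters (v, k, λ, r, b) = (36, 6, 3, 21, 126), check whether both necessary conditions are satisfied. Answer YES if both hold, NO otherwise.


Condition (i): r(k − 1) = 21·5 = 105; λ(v − 1) = 3·35 = 105. Match? YES.
Condition (ii): bk = 126·6 = 756; vr = 36·21 = 756. Match? YES.
Both conditions hold? YES.

YES


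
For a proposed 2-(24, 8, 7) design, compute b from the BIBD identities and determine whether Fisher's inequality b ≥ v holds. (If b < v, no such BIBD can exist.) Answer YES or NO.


b = λv(v − 1)/(k(k − 1)) = 7·24·23/(8·7) = 3864/56 = 69.
Compare with v = 24: b ≥ v, so Fisher's inequality holds.

YES


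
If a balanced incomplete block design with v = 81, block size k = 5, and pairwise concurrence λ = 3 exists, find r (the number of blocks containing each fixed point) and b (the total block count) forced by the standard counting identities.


Any 2-(v, k, λ) BIBD satisfies two necessary conditions:
  (i)  Each point sits in r blocks, and counting incidences through any fixed point gives r(k − 1) = λ(v − 1), so r = λ(v − 1)/(k − 1).
  (ii) Total incidences bk = vr, so b = vr/k.
Step 1: r = λ(v − 1)/(k − 1) = 3·(81 − 1)/(5 − 1) = 3·80/4 = 240/4 = 60.
Step 2: b = vr/k = 81·60/5 = 4860/5 = 972.
Check integrality: r = 60 ∈ Z ✓, b = 972 ∈ Z ✓.
(These identities are necessary conditions: they determine r and b for any design with these parameters, but do not by themselves prove that one exists.)

r = 60, b = 972.


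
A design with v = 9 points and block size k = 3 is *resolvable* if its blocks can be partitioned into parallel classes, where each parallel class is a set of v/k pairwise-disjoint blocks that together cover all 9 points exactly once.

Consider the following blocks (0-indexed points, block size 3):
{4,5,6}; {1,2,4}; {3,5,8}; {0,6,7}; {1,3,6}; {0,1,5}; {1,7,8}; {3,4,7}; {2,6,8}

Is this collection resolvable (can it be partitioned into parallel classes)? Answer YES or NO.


v = 9, block size k = 3, number of blocks = 9.
For resolvability, blocks must partition into parallel classes of size v/k = 3.
Total blocks must therefore be a multiple of 3: 9 = 3·3 + 0 ⇒ divisible ✓.
Consider block {4,5,6}. The only other block(s) in the collection disjoint from it are {1,7,8} — just 1 block(s). Any parallel class containing {4,5,6} would need 2 other blocks each disjoint from it, so no parallel class of size 3 can contain {4,5,6}.
Since every block must belong to some parallel class in a resolution, the collection cannot be partitioned into parallel classes.
Resolvable? NO.

NO


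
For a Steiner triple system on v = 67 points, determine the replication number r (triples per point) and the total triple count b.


An STS(v) is a 2-(v, 3, 1) BIBD: block size k = 3, λ = 1.
Replication: r(k − 1) = λ(v − 1) ⇒ r·2 = 67 − 1 = 66 ⇒ r = 33.
Block count: bk = vr ⇒ b·3 = 67·33 = 2211 ⇒ b = 737.
(Check via b = v(v − 1)/6 = 67·66/6 = 4422/6 = 737.)

r = 33, b = 737.


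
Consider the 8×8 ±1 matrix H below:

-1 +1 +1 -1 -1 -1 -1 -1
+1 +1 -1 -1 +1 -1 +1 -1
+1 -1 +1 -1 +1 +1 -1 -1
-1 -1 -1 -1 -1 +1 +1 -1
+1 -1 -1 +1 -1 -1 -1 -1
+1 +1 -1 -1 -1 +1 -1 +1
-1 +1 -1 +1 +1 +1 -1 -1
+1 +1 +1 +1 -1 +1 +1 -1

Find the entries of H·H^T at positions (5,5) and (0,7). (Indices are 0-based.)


Row 0 of H: [-1, 1, 1, -1, -1, -1, -1, -1].
Row 5 of H: [1, 1, -1, -1, -1, 1, -1, 1].
Row 7 of H: [1, 1, 1, 1, -1, 1, 1, -1].
(H·H^T)[5][5] = Σ_j H[5][j]·H[5][j] = (1)² + (1)² + (-1)² + (-1)² + (-1)² + (1)² + (-1)² + (1)² = 1 + 1 + 1 + 1 + 1 + 1 + 1 + 1 = 8.
(H·H^T)[0][7] = Σ_j H[0][j]·H[7][j] = (-1)·(1) + (1)·(1) + (1)·(1) + (-1)·(1) + (-1)·(-1) + (-1)·(1) + (-1)·(1) + (-1)·(-1) = -1 + 1 + 1 + -1 + 1 + -1 + -1 + 1 = 0.
So rows 0 and 7 are orthogonal; the diagonal entry equals n = 8.

(5,5) entry = 8; (0,7) entry = 0.


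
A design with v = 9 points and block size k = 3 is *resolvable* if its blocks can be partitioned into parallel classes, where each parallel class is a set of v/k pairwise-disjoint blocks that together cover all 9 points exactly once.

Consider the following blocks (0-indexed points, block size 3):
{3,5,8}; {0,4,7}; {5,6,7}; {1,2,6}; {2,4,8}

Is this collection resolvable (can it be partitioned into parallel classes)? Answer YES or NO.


v = 9, block size k = 3, number of blocks = 5.
For resolvability, blocks must partition into parallel classes of size v/k = 3.
Total blocks must therefore be a multiple of 3: 5 = 3·1 + 2 ⇒ not divisible ✗.
Resolvable? NO.

NO


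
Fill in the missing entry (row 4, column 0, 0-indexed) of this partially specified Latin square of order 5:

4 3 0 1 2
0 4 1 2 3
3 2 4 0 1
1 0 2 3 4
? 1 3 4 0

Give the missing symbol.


Row 4 contains symbols [0, 1, 3, 4] — missing [2].
Column 0 contains symbols [0, 1, 3, 4] — missing [2].
The missing symbol must appear in both missing sets; intersection = [2].
Therefore the hidden value is 2.

Missing value = 2.


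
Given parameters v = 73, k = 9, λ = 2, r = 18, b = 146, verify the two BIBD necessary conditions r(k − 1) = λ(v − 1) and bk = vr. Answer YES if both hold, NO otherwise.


Condition (i): r(k − 1) = 18·8 = 144; λ(v − 1) = 2·72 = 144. Match? YES.
Condition (ii): bk = 146·9 = 1314; vr = 73·18 = 1314. Match? YES.
Both conditions hold? YES.

YES


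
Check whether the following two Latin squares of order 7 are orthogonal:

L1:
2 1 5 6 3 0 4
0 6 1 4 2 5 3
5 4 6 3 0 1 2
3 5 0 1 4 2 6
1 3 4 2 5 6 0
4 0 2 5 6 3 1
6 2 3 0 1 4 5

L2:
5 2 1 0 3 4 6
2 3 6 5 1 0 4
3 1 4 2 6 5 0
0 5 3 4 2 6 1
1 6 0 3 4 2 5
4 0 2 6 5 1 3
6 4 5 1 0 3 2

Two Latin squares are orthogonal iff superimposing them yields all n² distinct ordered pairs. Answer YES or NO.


Form the n² = 49 superimposed pairs (L1[i][j], L2[i][j]), row by row (rows and columns indexed from 0):
row 0: (2,5) (1,2) (5,1) (6,0) (3,3) (0,4) (4,6)
row 1: (0,2) (6,3) (1,6) (4,5) (2,1) (5,0) (3,4)
row 2: (5,3) (4,1) (6,4) (3,2) (0,6) (1,5) (2,0)
row 3: (3,0) (5,5) (0,3) (1,4) (4,2) (2,6) (6,1)
row 4: (1,1) (3,6) (4,0) (2,3) (5,4) (6,2) (0,5)
row 5: (4,4) (0,0) (2,2) (5,6) (6,5) (3,1) (1,3)
row 6: (6,6) (2,4) (3,5) (0,1) (1,0) (4,3) (5,2)
Orthogonality requires all 49 pairs distinct.
Check by first coordinate: for each symbol s of L1, list the L2 entries in the n cells where L1 = s; they must all differ.
  L1 = 0: L2 entries (in reading order) 4, 2, 6, 3, 5, 0, 1 — all 7 distinct ✓
  L1 = 1: L2 entries (in reading order) 2, 6, 5, 4, 1, 3, 0 — all 7 distinct ✓
  L1 = 2: L2 entries (in reading order) 5, 1, 0, 6, 3, 2, 4 — all 7 distinct ✓
  L1 = 3: L2 entries (in reading order) 3, 4, 2, 0, 6, 1, 5 — all 7 distinct ✓
  L1 = 4: L2 entries (in reading order) 6, 5, 1, 2, 0, 4, 3 — all 7 distinct ✓
  L1 = 5: L2 entries (in reading order) 1, 0, 3, 5, 4, 6, 2 — all 7 distinct ✓
  L1 = 6: L2 entries (in reading order) 0, 3, 4, 1, 2, 5, 6 — all 7 distinct ✓
Every symbol of L1 meets every symbol of L2 exactly once, so all 49 pairs are distinct (49 of 49).
Conclusion: YES.

YES


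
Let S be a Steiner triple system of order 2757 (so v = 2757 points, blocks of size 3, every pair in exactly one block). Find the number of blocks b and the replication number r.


An STS(v) is a 2-(v, 3, 1) BIBD: block size k = 3, λ = 1.
Replication: r(k − 1) = λ(v − 1) ⇒ r·2 = 2757 − 1 = 2756 ⇒ r = 1378.
Block count: b = v(v − 1)/6 = 2757·2756/6 = 7598292/6 = 1266382.
(Check via bk = vr: 1266382·3 = 3799146 = 2757·1378 = 3799146 ✓.)

r = 1378, b = 1266382.


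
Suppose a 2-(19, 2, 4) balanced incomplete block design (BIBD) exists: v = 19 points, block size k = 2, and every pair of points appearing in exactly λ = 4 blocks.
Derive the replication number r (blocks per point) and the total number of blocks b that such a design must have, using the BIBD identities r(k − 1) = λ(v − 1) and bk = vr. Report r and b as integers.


Any 2-(v, k, λ) BIBD satisfies two necessary conditions:
  (i)  Each point sits in r blocks, and counting incidences through any fixed point gives r(k − 1) = λ(v − 1), so r = λ(v − 1)/(k − 1).
  (ii) Total incidences bk = vr, so b = vr/k.
Step 1: r = λ(v − 1)/(k − 1) = 4·(19 − 1)/(2 − 1) = 4·18/1 = 72/1 = 72.
Step 2: b = vr/k = 19·72/2 = 1368/2 = 684.
Check integrality: r = 72 ∈ Z ✓, b = 684 ∈ Z ✓.
(These identities are necessary conditions: they determine r and b for any design with these parameters, but do not by themselves prove that one exists.)

r = 72, b = 684.


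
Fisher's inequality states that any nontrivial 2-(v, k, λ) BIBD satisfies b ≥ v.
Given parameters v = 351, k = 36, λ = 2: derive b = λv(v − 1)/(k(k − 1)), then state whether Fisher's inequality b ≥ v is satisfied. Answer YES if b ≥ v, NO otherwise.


r = λ(v − 1)/(k − 1) = 2·350/35 = 20.
b = vr/k = 351·20/36 = 195.
Fisher's inequality: b ≥ v ⇔ 195 ≥ 351? NO.

NO


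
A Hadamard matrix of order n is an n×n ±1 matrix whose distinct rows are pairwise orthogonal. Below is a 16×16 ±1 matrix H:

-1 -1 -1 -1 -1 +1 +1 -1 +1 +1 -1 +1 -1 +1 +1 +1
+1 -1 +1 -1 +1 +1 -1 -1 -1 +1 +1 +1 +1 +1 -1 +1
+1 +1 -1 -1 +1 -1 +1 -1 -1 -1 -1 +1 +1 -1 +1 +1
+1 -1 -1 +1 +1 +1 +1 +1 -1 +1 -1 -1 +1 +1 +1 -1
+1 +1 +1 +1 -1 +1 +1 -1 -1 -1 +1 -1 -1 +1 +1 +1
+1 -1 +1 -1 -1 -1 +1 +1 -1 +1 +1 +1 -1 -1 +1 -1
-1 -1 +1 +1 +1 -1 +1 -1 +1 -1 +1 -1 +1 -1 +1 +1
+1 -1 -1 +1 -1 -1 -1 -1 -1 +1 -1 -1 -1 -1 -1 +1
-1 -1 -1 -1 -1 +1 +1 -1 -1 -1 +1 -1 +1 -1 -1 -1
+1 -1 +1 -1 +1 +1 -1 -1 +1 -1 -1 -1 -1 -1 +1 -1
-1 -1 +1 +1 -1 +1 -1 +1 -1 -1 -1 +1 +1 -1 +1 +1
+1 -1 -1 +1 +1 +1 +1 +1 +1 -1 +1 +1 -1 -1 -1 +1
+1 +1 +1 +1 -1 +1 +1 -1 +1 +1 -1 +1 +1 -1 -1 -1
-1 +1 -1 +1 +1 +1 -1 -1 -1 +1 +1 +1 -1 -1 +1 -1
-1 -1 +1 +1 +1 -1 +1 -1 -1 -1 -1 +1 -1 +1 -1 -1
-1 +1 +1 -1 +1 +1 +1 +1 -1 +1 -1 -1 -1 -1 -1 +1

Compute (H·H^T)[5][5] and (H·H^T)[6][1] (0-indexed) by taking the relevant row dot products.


Row 1 of H: [1, -1, 1, -1, 1, 1, -1, -1, -1, 1, 1, 1, 1, 1, -1, 1].
Row 5 of H: [1, -1, 1, -1, -1, -1, 1, 1, -1, 1, 1, 1, -1, -1, 1, -1].
Row 6 of H: [-1, -1, 1, 1, 1, -1, 1, -1, 1, -1, 1, -1, 1, -1, 1, 1].
(H·H^T)[5][5] = Σ_j H[5][j]·H[5][j] = (1)² + (-1)² + (1)² + (-1)² + (-1)² + (-1)² + (1)² + (1)² + (-1)² + (1)² + (1)² + (1)² + (-1)² + (-1)² + (1)² + (-1)² = 1 + 1 + 1 + 1 + 1 + 1 + 1 + 1 + 1 + 1 + 1 + 1 + 1 + 1 + 1 + 1 = 16.
(H·H^T)[6][1] = Σ_j H[6][j]·H[1][j] = (-1)·(1) + (-1)·(-1) + (1)·(1) + (1)·(-1) + (1)·(1) + (-1)·(1) + (1)·(-1) + (-1)·(-1) + (1)·(-1) + (-1)·(1) + (1)·(1) + (-1)·(1) + (1)·(1) + (-1)·(1) + (1)·(-1) + (1)·(1) = -1 + 1 + 1 + -1 + 1 + -1 + -1 + 1 + -1 + -1 + 1 + -1 + 1 + -1 + -1 + 1 = -2.
Rows 6 and 1 are not orthogonal (dot product = -2 ≠ 0), so H is not a Hadamard matrix.

(5,5) entry = 16; (6,1) entry = -2.


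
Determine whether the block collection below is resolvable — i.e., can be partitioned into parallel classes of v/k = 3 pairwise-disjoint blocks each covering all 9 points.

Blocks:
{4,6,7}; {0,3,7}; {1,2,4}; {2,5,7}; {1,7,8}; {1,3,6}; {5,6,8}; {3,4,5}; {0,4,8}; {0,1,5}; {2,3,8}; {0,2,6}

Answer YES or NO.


v = 9, block size k = 3, number of blocks = 12.
For resolvability, blocks must partition into parallel classes of size v/k = 3.
Total blocks must therefore be a multiple of 3: 12 = 3·4 + 0 ⇒ divisible ✓.
Greedy packing gives 4 candidate class(es). Each should be a full parallel class (size 3, covers all 9 points).
  Class 1 (3 blocks): {4,6,7}; {0,1,5}; {2,3,8}. Points covered: [0, 1, 2, 3, 4, 5, 6, 7, 8].
  Class 2 (3 blocks): {0,3,7}; {1,2,4}; {5,6,8}. Points covered: [0, 1, 2, 3, 4, 5, 6, 7, 8].
  Class 3 (3 blocks): {2,5,7}; {1,3,6}; {0,4,8}. Points covered: [0, 1, 2, 3, 4, 5, 6, 7, 8].
  Class 4 (3 blocks): {1,7,8}; {3,4,5}; {0,2,6}. Points covered: [0, 1, 2, 3, 4, 5, 6, 7, 8].
All classes full (size 3)? YES. All classes cover every point? YES.
Resolvable? YES.

YES


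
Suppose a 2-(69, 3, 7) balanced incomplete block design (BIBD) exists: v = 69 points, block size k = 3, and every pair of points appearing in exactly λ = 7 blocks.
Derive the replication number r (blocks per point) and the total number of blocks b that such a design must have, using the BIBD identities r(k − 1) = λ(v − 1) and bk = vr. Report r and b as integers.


Any 2-(v, k, λ) BIBD satisfies two necessary conditions:
  (i)  Each point sits in r blocks, and counting incidences through any fixed point gives r(k − 1) = λ(v − 1), so r = λ(v − 1)/(k − 1).
  (ii) Total incidences bk = vr, so b = vr/k.
Step 1: r = λ(v − 1)/(k − 1) = 7·(69 − 1)/(3 − 1) = 7·68/2 = 476/2 = 238.
Step 2: b = vr/k = 69·238/3 = 16422/3 = 5474.
Check integrality: r = 238 ∈ Z ✓, b = 5474 ∈ Z ✓.
(These identities are necessary conditions: they determine r and b for any design with these parameters, but do not by themselves prove that one exists.)

r = 238, b = 5474.


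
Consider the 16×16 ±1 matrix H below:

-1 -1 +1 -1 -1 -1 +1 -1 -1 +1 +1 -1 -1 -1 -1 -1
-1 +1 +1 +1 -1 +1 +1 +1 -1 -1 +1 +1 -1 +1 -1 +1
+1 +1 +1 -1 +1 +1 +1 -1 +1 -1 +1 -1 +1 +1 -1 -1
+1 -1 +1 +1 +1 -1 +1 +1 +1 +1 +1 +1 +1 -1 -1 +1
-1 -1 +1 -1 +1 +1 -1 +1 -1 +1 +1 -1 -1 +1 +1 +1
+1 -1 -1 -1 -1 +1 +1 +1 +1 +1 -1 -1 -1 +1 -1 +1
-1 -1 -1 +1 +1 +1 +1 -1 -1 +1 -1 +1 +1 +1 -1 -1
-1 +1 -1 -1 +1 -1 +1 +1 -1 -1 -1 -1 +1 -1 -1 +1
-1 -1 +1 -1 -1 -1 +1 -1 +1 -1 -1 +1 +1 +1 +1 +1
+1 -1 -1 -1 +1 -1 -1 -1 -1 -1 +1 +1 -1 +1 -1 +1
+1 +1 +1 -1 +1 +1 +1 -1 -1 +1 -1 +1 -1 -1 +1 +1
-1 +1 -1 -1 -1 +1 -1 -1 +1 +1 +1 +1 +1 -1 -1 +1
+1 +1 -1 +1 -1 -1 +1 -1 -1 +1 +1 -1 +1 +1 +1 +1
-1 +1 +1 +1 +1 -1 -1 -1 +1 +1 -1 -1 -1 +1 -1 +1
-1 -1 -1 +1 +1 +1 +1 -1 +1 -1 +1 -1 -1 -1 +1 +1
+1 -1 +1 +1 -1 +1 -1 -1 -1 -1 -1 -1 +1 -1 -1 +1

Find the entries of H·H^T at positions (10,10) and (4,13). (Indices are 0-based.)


Row 4 of H: [-1, -1, 1, -1, 1, 1, -1, 1, -1, 1, 1, -1, -1, 1, 1, 1].
Row 10 of H: [1, 1, 1, -1, 1, 1, 1, -1, -1, 1, -1, 1, -1, -1, 1, 1].
Row 13 of H: [-1, 1, 1, 1, 1, -1, -1, -1, 1, 1, -1, -1, -1, 1, -1, 1].
(H·H^T)[10][10] = Σ_j H[10][j]·H[10][j] = (1)² + (1)² + (1)² + (-1)² + (1)² + (1)² + (1)² + (-1)² + (-1)² + (1)² + (-1)² + (1)² + (-1)² + (-1)² + (1)² + (1)² = 1 + 1 + 1 + 1 + 1 + 1 + 1 + 1 + 1 + 1 + 1 + 1 + 1 + 1 + 1 + 1 = 16.
(H·H^T)[4][13] = Σ_j H[4][j]·H[13][j] = (-1)·(-1) + (-1)·(1) + (1)·(1) + (-1)·(1) + (1)·(1) + (1)·(-1) + (-1)·(-1) + (1)·(-1) + (-1)·(1) + (1)·(1) + (1)·(-1) + (-1)·(-1) + (-1)·(-1) + (1)·(1) + (1)·(-1) + (1)·(1) = 1 + -1 + 1 + -1 + 1 + -1 + 1 + -1 + -1 + 1 + -1 + 1 + 1 + 1 + -1 + 1 = 2.
Rows 4 and 13 are not orthogonal (dot product = 2 ≠ 0), so H is not a Hadamard matrix.

(10,10) entry = 16; (4,13) entry = 2.


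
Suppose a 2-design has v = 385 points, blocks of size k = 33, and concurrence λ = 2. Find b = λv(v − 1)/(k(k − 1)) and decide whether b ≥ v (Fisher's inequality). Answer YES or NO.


r = λ(v − 1)/(k − 1) = 2·384/32 = 24.
b = vr/k = 385·24/33 = 280.
Fisher's inequality: b ≥ v ⇔ 280 ≥ 385? NO.

NO


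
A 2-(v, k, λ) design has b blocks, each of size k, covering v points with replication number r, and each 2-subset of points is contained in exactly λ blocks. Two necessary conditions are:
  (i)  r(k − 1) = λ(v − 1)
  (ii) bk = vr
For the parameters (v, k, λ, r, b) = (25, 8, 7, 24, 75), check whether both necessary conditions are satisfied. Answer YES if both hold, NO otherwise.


Condition (i): r(k − 1) = 24·7 = 168; λ(v − 1) = 7·24 = 168. Match? YES.
Condition (ii): bk = 75·8 = 600; vr = 25·24 = 600. Match? YES.
Both conditions hold? YES.

YES


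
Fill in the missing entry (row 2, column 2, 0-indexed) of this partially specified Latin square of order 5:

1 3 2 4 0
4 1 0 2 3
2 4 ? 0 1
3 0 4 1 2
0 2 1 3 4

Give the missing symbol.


Row 2 contains symbols [0, 1, 2, 4] — missing [3].
Column 2 contains symbols [0, 1, 2, 4] — missing [3].
The missing symbol must appear in both missing sets; intersection = [3].
Therefore the hidden value is 3.

Missing value = 3.


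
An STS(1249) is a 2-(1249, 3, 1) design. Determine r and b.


An STS(v) is a 2-(v, 3, 1) BIBD: block size k = 3, λ = 1.
Replication: r(k − 1) = λ(v − 1) ⇒ r·2 = 1249 − 1 = 1248 ⇒ r = 624.
Block count: bk = vr ⇒ b·3 = 1249·624 = 779376 ⇒ b = 259792.

r = 624, b = 259792.


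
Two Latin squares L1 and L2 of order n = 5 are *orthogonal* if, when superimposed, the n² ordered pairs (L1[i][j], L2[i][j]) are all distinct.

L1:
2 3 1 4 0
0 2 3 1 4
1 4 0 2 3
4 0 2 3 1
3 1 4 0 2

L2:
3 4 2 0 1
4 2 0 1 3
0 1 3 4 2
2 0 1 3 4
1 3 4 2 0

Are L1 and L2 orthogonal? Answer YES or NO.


Form the n² = 25 superimposed pairs (L1[i][j], L2[i][j]), row by row (rows and columns indexed from 0):
row 0: (2,3) (3,4) (1,2) (4,0) (0,1)
row 1: (0,4) (2,2) (3,0) (1,1) (4,3)
row 2: (1,0) (4,1) (0,3) (2,4) (3,2)
row 3: (4,2) (0,0) (2,1) (3,3) (1,4)
row 4: (3,1) (1,3) (4,4) (0,2) (2,0)
Orthogonality requires all 25 pairs distinct.
Check by first coordinate: for each symbol s of L1, list the L2 entries in the n cells where L1 = s; they must all differ.
  L1 = 0: L2 entries (in reading order) 1, 4, 3, 0, 2 — all 5 distinct ✓
  L1 = 1: L2 entries (in reading order) 2, 1, 0, 4, 3 — all 5 distinct ✓
  L1 = 2: L2 entries (in reading order) 3, 2, 4, 1, 0 — all 5 distinct ✓
  L1 = 3: L2 entries (in reading order) 4, 0, 2, 3, 1 — all 5 distinct ✓
  L1 = 4: L2 entries (in reading order) 0, 3, 1, 2, 4 — all 5 distinct ✓
Every symbol of L1 meets every symbol of L2 exactly once, so all 25 pairs are distinct (25 of 25).
Conclusion: YES.

YES


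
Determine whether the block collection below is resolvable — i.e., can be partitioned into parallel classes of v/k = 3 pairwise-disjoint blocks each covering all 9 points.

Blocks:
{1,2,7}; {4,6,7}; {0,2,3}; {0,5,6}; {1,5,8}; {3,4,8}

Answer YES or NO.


v = 9, block size k = 3, number of blocks = 6.
For resolvability, blocks must partition into parallel classes of size v/k = 3.
Total blocks must therefore be a multiple of 3: 6 = 3·2 + 0 ⇒ divisible ✓.
Greedy packing gives 2 candidate class(es). Each should be a full parallel class (size 3, covers all 9 points).
  Class 1 (3 blocks): {1,2,7}; {0,5,6}; {3,4,8}. Points covered: [0, 1, 2, 3, 4, 5, 6, 7, 8].
  Class 2 (3 blocks): {4,6,7}; {0,2,3}; {1,5,8}. Points covered: [0, 1, 2, 3, 4, 5, 6, 7, 8].
All classes full (size 3)? YES. All classes cover every point? YES.
Resolvable? YES.

YES


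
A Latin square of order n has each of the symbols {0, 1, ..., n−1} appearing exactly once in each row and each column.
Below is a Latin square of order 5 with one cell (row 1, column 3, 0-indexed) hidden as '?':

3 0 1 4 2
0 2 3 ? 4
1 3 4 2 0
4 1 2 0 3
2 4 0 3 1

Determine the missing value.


Row 1 contains symbols [0, 2, 3, 4] — missing [1].
Column 3 contains symbols [0, 2, 3, 4] — missing [1].
The missing symbol must appear in both missing sets; intersection = [1].
Therefore the hidden value is 1.

Missing value = 1.


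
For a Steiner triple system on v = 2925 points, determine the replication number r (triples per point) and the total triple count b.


An STS(v) is a 2-(v, 3, 1) BIBD: block size k = 3, λ = 1.
Replication: r(k − 1) = λ(v − 1) ⇒ r·2 = 2925 − 1 = 2924 ⇒ r = 1462.
Block count: bk = vr ⇒ b·3 = 2925·1462 = 4276350 ⇒ b = 1425450.
(Check via b = v(v − 1)/6 = 2925·2924/6 = 8552700/6 = 1425450.)

r = 1462, b = 1425450.


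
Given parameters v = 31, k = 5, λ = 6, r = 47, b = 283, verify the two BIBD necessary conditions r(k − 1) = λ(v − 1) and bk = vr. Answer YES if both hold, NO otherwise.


Condition (i): r(k − 1) = 47·4 = 188; λ(v − 1) = 6·30 = 180. Match? NO.
Condition (ii): bk = 283·5 = 1415; vr = 31·47 = 1457. Match? NO.
Both conditions hold? NO.

NO


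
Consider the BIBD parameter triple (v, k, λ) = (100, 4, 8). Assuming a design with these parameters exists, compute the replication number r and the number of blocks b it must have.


Any 2-(v, k, λ) BIBD satisfies two necessary conditions:
  (i)  Each point sits in r blocks, and counting incidences through any fixed point gives r(k − 1) = λ(v − 1), so r = λ(v − 1)/(k − 1).
  (ii) Total incidences bk = vr, so b = vr/k.
Step 1: r = λ(v − 1)/(k − 1) = 8·(100 − 1)/(4 − 1) = 8·99/3 = 792/3 = 264.
Step 2: b = vr/k = 100·264/4 = 26400/4 = 6600.
Check integrality: r = 264 ∈ Z ✓, b = 6600 ∈ Z ✓.
(These identities are necessary conditions: they determine r and b for any design with these parameters, but do not by themselves prove that one exists.)

r = 264, b = 6600.
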